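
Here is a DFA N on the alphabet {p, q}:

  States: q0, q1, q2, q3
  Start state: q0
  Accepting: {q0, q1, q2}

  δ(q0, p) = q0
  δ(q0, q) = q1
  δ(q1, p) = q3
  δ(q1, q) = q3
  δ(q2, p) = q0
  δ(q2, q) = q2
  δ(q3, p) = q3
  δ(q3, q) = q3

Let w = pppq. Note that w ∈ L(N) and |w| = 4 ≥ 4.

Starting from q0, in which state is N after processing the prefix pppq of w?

q1

Run of N on the first 4 characters of w = p p p q:
  step 0: q0  (start)
  step 1: q0  (read p: q0→q0)
  step 2: q0  (read p: q0→q0)
  step 3: q0  (read p: q0→q0)
  step 4: q1  (read q: q0→q1)

After reading 4 characters, N is in state q1.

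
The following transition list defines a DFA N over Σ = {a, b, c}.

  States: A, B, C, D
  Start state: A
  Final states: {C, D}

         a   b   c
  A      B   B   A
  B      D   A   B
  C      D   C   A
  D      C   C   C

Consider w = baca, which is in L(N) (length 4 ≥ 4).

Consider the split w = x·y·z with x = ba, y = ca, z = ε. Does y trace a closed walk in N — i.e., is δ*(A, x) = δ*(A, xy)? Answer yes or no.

State sequence: A -b-> B -a-> D -c-> C -a-> D

After x (step 2): D. After xy (step 4): D.
They match, so y = ca drives N around a cycle from D back to itself; pumping y any number of times keeps N in D before reading z, and xyⁱz ∈ L(N) for every i ≥ 0.

yes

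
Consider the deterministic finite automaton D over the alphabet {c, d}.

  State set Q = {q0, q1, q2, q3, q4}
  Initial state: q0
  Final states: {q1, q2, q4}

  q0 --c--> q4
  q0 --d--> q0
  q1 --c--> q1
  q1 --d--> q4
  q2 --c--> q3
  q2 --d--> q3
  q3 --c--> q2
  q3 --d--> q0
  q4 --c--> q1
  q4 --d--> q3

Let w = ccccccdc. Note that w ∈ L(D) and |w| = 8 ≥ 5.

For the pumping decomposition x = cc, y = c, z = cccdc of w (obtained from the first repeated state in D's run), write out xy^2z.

cccccccdc

xy^2z = cc·c·c·cccdc = cccccccdc.
Reading y = c takes D from q1 back to q1, so after x·y·y the machine is still in q1, and z then leads to the accepting state q1. Hence cccccccdc ∈ L(D).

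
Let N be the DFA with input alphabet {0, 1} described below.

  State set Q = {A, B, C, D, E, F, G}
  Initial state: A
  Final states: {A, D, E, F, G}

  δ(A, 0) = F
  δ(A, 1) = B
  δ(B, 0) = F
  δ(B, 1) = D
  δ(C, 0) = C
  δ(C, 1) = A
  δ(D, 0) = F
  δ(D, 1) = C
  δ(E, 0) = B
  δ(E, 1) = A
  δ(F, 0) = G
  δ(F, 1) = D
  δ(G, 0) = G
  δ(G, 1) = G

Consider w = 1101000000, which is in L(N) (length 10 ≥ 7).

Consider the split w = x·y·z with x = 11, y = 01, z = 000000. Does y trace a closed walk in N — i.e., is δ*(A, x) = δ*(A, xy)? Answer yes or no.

State sequence: A -1-> B -1-> D -0-> F -1-> D

After x (step 2): D. After xy (step 4): D.
They match, so y = 01 drives N around a cycle from D back to itself; pumping y any number of times keeps N in D before reading z, and xyⁱz ∈ L(N) for every i ≥ 0.

yes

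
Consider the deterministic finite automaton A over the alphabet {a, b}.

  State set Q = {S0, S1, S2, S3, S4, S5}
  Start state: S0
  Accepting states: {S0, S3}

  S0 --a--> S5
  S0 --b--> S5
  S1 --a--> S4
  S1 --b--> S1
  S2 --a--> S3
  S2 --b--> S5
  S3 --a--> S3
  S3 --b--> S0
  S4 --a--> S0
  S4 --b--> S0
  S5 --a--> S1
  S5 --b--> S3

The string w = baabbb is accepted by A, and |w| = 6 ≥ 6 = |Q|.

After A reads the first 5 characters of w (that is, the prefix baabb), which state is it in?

S5

Run of A on the first 5 characters of w = b a a b b:
  step 0: S0  (start)
  step 1: S5  (read b: S0→S5)
  step 2: S1  (read a: S5→S1)
  step 3: S4  (read a: S1→S4)
  step 4: S0  (read b: S4→S0)
  step 5: S5  (read b: S0→S5)

After reading 5 characters, A is in state S5.
(This kind of state-tracing is the core of the pumping-lemma construction: with 6 states, pigeonhole forces a repeat within the first 6 steps.)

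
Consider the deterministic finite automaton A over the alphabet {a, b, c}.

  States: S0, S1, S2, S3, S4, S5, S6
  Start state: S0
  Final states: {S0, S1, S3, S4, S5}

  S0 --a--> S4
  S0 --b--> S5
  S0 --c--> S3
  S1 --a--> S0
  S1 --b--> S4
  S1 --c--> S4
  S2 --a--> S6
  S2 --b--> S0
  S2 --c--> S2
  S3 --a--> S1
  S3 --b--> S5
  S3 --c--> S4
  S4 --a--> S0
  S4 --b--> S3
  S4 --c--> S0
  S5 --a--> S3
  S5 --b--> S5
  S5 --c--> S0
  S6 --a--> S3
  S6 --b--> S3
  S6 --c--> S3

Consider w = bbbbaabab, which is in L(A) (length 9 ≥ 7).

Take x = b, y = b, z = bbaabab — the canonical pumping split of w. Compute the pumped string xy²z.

xy^2z = b·b·b·bbaabab = bbbbbaabab.
Reading y = b takes A from S5 back to S5, so after x·y·y the machine is still in S5, and z then leads to the accepting state S5. Hence bbbbbaabab ∈ L(A).

bbbbbaabab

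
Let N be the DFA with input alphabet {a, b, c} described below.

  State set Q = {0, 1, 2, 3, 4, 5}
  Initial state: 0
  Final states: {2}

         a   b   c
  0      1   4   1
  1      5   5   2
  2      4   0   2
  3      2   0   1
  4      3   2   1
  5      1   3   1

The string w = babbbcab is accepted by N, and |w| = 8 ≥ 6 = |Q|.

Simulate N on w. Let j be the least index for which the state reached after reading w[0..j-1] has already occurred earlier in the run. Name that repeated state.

0

Run of N on w = b a b b b c a b:
  step 0: 0  (start)
  step 1: 4  (read b: 0→4)
  step 2: 3  (read a: 4→3)
  step 3: 0  (read b: 3→0)   ← first repeat (0 seen earlier)
  step 4: 4  (read b: 0→4)
  step 5: 2  (read b: 4→2)
  step 6: 2  (read c: 2→2)
  step 7: 4  (read a: 2→4)
  step 8: 2  (read b: 4→2)

The earliest repeat is at step j = 3: N is in 0, which it already visited at step i = 0.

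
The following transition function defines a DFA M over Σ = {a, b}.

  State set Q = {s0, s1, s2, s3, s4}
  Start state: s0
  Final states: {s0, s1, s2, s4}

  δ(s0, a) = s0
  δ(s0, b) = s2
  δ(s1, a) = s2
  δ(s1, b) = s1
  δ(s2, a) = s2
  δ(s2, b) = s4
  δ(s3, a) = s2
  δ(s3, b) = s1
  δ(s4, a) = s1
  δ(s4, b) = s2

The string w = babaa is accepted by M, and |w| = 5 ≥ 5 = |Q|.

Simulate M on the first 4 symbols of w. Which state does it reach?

Run of M on the first 4 characters of w = b a b a:
  step 0: s0  (start)
  step 1: s2  (read b: s0→s2)
  step 2: s2  (read a: s2→s2)
  step 3: s4  (read b: s2→s4)
  step 4: s1  (read a: s4→s1)

After reading 4 characters, M is in state s1.

s1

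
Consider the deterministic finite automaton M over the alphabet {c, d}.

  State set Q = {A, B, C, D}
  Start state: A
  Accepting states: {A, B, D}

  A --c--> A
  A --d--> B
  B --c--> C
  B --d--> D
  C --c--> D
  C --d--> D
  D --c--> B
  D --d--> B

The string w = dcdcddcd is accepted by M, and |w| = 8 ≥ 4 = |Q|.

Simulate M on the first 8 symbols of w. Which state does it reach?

D

State sequence: A -d-> B -c-> C -d-> D -c-> B -d-> D -d-> B -c-> C -d-> D

After reading 8 characters, M is in state D.
(This kind of state-tracing is the core of the pumping-lemma construction: with 4 states, pigeonhole forces a repeat within the first 4 steps.)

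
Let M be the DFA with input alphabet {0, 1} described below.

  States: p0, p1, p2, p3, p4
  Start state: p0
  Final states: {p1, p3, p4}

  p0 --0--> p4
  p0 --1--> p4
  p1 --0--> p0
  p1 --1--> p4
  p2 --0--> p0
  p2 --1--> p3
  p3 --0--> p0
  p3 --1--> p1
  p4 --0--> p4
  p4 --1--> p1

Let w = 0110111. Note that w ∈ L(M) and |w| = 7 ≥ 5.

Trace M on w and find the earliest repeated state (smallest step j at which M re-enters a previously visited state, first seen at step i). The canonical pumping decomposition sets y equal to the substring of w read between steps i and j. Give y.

State sequence: p0 -0-> p4 -1-> p1 -1-> p4 -0-> p4 -1-> p1 -1-> p4 -1-> p1
First repeat at step 3: p4 was already visited.

So i = 1, j = 3, giving x = w[0:1] = 0, y = w[1:3] = 11, z = w[3:7] = 0111.
Check: |xy| = 3 ≤ 5 and |y| = 2 ≥ 1. Reading y takes M from p4 back to p4, so every xyⁱz is accepted.
Pumping length from the standard proof: p = 5 (the number of states). The repeated state found above gives |xy| = j ≤ 5 and |y| = j − i ≥ 1.

11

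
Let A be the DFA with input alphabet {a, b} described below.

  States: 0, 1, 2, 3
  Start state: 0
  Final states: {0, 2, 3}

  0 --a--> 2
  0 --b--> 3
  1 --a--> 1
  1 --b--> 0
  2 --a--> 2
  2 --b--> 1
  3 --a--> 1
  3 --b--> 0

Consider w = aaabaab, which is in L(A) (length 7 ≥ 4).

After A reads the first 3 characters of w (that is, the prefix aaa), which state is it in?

2

State sequence: 0 -a-> 2 -a-> 2 -a-> 2

After reading 3 characters, A is in state 2.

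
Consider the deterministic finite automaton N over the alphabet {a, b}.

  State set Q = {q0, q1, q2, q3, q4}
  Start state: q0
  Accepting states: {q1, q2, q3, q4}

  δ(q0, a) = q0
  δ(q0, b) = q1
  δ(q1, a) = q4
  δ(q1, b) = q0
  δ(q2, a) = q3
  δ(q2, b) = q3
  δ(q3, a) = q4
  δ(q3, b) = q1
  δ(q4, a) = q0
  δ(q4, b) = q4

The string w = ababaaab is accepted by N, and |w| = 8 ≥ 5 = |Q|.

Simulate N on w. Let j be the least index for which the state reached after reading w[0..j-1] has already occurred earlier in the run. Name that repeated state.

State sequence: q0 -a-> q0 -b-> q1 -a-> q4 -b-> q4 -a-> q0 -a-> q0 -a-> q0 -b-> q1
First repeat at step 1: q0 was already visited.

The earliest repeat is at step j = 1: N is in q0, which it already visited at step i = 0.
With |Q| = 5, pigeonhole forces a state repeat no later than step 5; the substring read between the first and second visits to that state can be pumped.

q0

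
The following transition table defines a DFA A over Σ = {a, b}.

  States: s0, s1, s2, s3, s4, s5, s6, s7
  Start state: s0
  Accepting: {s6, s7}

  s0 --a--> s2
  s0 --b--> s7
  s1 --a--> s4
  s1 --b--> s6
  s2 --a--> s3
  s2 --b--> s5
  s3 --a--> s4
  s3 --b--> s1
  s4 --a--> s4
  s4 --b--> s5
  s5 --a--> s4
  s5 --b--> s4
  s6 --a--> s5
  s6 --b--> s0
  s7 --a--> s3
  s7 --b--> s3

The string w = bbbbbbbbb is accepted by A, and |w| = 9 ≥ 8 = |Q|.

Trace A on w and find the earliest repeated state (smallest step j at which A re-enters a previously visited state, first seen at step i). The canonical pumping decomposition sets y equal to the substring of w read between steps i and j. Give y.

bbbbb

Run of A on w = b b b b b b b b b:
  step 0: s0  (start)
  step 1: s7  (read b: s0→s7)
  step 2: s3  (read b: s7→s3)
  step 3: s1  (read b: s3→s1)
  step 4: s6  (read b: s1→s6)
  step 5: s0  (read b: s6→s0)   ← first repeat (s0 seen earlier)
  step 6: s7  (read b: s0→s7)
  step 7: s3  (read b: s7→s3)
  step 8: s1  (read b: s3→s1)
  step 9: s6  (read b: s1→s6)

So i = 0, j = 5, giving x = w[0:0] = ε, y = w[0:5] = bbbbb, z = w[5:9] = bbbb.
Check: |xy| = 5 ≤ 8 and |y| = 5 ≥ 1. Reading y takes A from s0 back to s0, so every xyⁱz is accepted.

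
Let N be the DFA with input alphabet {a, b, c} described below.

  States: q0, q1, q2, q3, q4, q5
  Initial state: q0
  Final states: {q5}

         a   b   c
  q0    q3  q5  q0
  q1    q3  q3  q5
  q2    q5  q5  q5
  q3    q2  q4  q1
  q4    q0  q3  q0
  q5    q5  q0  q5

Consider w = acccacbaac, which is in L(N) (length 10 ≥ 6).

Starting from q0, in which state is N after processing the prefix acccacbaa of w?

q2

Run of N on the first 9 characters of w = a c c c a c b a a:
  step 0: q0  (start)
  step 1: q3  (read a: q0→q3)
  step 2: q1  (read c: q3→q1)
  step 3: q5  (read c: q1→q5)
  step 4: q5  (read c: q5→q5)
  step 5: q5  (read a: q5→q5)
  step 6: q5  (read c: q5→q5)
  step 7: q0  (read b: q5→q0)
  step 8: q3  (read a: q0→q3)
  step 9: q2  (read a: q3→q2)

After reading 9 characters, N is in state q2.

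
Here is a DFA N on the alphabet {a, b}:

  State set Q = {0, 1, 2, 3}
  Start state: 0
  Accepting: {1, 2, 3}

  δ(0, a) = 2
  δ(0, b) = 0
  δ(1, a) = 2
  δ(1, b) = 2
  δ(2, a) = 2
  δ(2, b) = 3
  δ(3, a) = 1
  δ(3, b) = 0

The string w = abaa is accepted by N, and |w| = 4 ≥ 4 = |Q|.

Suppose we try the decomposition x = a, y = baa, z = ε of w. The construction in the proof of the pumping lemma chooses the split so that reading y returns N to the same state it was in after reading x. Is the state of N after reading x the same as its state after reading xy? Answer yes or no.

yes

Run of N on the first 4 characters of w = a b a a:
  step 0: 0  (start)
  step 1: 2  (read a: 0→2)
  step 2: 3  (read b: 2→3)
  step 3: 1  (read a: 3→1)
  step 4: 2  (read a: 1→2)

After x (step 1): 2. After xy (step 4): 2.
They match, so y = baa drives N around a cycle from 2 back to itself; pumping y any number of times keeps N in 2 before reading z, and xyⁱz ∈ L(N) for every i ≥ 0.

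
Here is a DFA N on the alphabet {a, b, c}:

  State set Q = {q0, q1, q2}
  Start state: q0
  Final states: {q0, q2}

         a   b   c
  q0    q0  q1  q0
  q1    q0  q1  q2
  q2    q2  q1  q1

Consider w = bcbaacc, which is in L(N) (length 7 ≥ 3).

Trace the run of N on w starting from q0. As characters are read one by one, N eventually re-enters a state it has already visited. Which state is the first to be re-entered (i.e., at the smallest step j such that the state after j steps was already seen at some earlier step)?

q1

Run of N on w = b c b a a c c:
  step 0: q0  (start)
  step 1: q1  (read b: q0→q1)
  step 2: q2  (read c: q1→q2)
  step 3: q1  (read b: q2→q1)   ← first repeat (q1 seen earlier)
  step 4: q0  (read a: q1→q0)
  step 5: q0  (read a: q0→q0)
  step 6: q0  (read c: q0→q0)
  step 7: q0  (read c: q0→q0)

The earliest repeat is at step j = 3: N is in q1, which it already visited at step i = 1.
Pumping length from the standard proof: p = 3 (the number of states). The repeated state found above gives |xy| = j ≤ 3 and |y| = j − i ≥ 1.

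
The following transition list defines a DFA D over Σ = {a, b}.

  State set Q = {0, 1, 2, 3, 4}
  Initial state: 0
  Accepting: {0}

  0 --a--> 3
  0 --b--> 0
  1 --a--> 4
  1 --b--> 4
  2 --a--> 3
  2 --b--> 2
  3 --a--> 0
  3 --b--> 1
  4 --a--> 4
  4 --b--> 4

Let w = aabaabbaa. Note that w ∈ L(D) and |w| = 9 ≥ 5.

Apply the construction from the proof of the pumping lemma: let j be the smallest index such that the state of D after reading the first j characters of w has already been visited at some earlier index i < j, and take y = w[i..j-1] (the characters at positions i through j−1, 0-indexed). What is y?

aa

Run of D on w = a a b a a b b a a:
  step 0: 0  (start)
  step 1: 3  (read a: 0→3)
  step 2: 0  (read a: 3→0)   ← first repeat (0 seen earlier)
  step 3: 0  (read b: 0→0)
  step 4: 3  (read a: 0→3)
  step 5: 0  (read a: 3→0)
  step 6: 0  (read b: 0→0)
  step 7: 0  (read b: 0→0)
  step 8: 3  (read a: 0→3)
  step 9: 0  (read a: 3→0)

So i = 0, j = 2, giving x = w[0:0] = ε, y = w[0:2] = aa, z = w[2:9] = baabbaa.
Check: |xy| = 2 ≤ 5 and |y| = 2 ≥ 1. Reading y takes D from 0 back to 0, so every xyⁱz is accepted.
The DFA has 5 states, so the proof of the pumping lemma guarantees a repeated state among the first 5+1 visited; the segment between the two visits is the pumpable y.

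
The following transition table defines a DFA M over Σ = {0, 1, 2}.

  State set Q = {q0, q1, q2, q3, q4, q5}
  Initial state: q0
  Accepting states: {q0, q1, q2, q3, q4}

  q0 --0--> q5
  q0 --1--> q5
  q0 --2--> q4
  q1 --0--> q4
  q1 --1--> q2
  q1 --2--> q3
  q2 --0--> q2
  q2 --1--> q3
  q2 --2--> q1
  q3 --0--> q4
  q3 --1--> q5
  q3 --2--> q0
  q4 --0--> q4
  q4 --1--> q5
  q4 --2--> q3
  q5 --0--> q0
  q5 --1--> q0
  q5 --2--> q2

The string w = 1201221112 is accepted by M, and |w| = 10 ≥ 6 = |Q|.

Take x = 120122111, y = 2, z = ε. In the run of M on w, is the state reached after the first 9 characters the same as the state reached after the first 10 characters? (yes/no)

Run of M on the first 10 characters of w = 1 2 0 1 2 2 1 1 1 2:
  step 0: q0  (start)
  step 1: q5  (read 1: q0→q5)
  step 2: q2  (read 2: q5→q2)
  step 3: q2  (read 0: q2→q2)
  step 4: q3  (read 1: q2→q3)
  step 5: q0  (read 2: q3→q0)
  step 6: q4  (read 2: q0→q4)
  step 7: q5  (read 1: q4→q5)
  step 8: q0  (read 1: q5→q0)
  step 9: q5  (read 1: q0→q5)
  step 10: q2  (read 2: q5→q2)

After x (step 9): q5. After xy (step 10): q2.
They differ (q5 ≠ q2), so y is not a cycle from the state after x; this split is not the one the pumping-lemma construction produces, and pumping y need not keep the string in L(M).

no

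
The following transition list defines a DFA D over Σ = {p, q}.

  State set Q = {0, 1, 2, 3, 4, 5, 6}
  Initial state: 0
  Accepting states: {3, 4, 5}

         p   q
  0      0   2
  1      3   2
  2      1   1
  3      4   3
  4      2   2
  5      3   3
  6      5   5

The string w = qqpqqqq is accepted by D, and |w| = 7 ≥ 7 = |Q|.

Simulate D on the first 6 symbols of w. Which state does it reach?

Run of D on the first 6 characters of w = q q p q q q:
  step 0: 0  (start)
  step 1: 2  (read q: 0→2)
  step 2: 1  (read q: 2→1)
  step 3: 3  (read p: 1→3)
  step 4: 3  (read q: 3→3)
  step 5: 3  (read q: 3→3)
  step 6: 3  (read q: 3→3)

After reading 6 characters, D is in state 3.

3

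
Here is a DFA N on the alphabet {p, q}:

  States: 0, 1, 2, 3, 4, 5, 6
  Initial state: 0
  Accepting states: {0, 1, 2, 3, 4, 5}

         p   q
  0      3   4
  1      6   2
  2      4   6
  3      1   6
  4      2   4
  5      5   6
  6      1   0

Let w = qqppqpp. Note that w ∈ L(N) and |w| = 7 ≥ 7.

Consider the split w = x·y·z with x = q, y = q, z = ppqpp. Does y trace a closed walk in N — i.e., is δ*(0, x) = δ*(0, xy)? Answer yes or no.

State sequence: 0 -q-> 4 -q-> 4

After x (step 1): 4. After xy (step 2): 4.
They match, so y = q drives N around a cycle from 4 back to itself; pumping y any number of times keeps N in 4 before reading z, and xyⁱz ∈ L(N) for every i ≥ 0.

yes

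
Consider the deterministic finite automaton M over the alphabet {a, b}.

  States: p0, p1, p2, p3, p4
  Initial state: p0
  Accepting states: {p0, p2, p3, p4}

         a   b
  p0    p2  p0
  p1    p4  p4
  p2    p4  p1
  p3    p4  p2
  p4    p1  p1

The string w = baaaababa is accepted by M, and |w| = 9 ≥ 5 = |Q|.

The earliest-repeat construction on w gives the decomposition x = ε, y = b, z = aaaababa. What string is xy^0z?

aaaababa

xy⁰z = xz = ε·aaaababa = aaaababa.
Reading y = b takes M from p0 back to p0, so after x the machine is still in p0, and z then leads to the accepting state p4. Hence aaaababa ∈ L(M).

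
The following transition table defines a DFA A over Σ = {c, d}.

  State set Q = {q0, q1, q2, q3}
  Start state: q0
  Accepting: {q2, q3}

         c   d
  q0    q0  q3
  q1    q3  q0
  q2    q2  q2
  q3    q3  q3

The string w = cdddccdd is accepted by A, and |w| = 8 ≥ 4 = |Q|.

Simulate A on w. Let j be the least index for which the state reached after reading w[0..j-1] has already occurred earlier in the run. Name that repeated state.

q0

State sequence: q0 -c-> q0 -d-> q3 -d-> q3 -d-> q3 -c-> q3 -c-> q3 -d-> q3 -d-> q3
First repeat at step 1: q0 was already visited.

The earliest repeat is at step j = 1: A is in q0, which it already visited at step i = 0.
Since A has 4 states, any run of length ≥ 4 visits 4+1 states, so by pigeonhole some state repeats within the first 4 steps — that repeat gives the pumpable loop.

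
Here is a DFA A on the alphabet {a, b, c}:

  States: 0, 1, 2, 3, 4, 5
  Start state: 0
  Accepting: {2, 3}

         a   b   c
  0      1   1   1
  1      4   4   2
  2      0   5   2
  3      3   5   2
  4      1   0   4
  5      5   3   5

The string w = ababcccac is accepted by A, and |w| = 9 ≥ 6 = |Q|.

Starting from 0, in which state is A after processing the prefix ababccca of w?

1

Run of A on the first 8 characters of w = a b a b c c c a:
  step 0: 0  (start)
  step 1: 1  (read a: 0→1)
  step 2: 4  (read b: 1→4)
  step 3: 1  (read a: 4→1)
  step 4: 4  (read b: 1→4)
  step 5: 4  (read c: 4→4)
  step 6: 4  (read c: 4→4)
  step 7: 4  (read c: 4→4)
  step 8: 1  (read a: 4→1)

After reading 8 characters, A is in state 1.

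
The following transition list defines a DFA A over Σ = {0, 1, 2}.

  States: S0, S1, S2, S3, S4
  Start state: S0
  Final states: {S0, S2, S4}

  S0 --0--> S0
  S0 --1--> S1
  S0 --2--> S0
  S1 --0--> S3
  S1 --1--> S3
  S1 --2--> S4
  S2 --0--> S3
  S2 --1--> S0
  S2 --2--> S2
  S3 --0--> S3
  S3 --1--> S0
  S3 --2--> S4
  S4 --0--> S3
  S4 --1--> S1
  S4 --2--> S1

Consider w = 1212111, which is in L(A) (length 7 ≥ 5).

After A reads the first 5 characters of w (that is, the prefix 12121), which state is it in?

State sequence: S0 -1-> S1 -2-> S4 -1-> S1 -2-> S4 -1-> S1

After reading 5 characters, A is in state S1.

S1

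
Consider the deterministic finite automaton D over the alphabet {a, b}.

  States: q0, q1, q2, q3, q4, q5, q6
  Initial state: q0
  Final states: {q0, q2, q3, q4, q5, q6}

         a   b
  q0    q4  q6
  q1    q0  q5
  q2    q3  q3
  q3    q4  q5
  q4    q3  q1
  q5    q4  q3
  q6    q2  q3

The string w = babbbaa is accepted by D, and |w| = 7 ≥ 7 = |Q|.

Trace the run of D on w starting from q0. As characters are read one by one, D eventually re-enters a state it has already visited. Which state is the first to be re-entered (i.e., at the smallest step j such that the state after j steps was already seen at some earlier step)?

State sequence: q0 -b-> q6 -a-> q2 -b-> q3 -b-> q5 -b-> q3 -a-> q4 -a-> q3
First repeat at step 5: q3 was already visited.

The earliest repeat is at step j = 5: D is in q3, which it already visited at step i = 3.

q3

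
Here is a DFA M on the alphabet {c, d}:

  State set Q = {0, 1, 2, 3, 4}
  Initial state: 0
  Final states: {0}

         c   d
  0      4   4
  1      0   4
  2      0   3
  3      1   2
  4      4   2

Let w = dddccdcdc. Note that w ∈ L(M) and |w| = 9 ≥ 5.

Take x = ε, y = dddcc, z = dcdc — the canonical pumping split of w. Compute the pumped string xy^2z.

dddccdddccdcdc

xy^2z = ε·dddcc·dddcc·dcdc = dddccdddccdcdc.
Reading y = dddcc takes M from 0 back to 0, so after x·y·y the machine is still in 0, and z then leads to the accepting state 0. Hence dddccdddccdcdc ∈ L(M).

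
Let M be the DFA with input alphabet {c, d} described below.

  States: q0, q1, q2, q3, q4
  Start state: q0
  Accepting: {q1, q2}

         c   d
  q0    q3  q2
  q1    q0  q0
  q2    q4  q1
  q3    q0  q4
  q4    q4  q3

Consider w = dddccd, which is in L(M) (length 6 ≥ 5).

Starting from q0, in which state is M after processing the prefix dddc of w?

q3

Run of M on the first 4 characters of w = d d d c:
  step 0: q0  (start)
  step 1: q2  (read d: q0→q2)
  step 2: q1  (read d: q2→q1)
  step 3: q0  (read d: q1→q0)
  step 4: q3  (read c: q0→q3)

After reading 4 characters, M is in state q3.
(This kind of state-tracing is the core of the pumping-lemma construction: with 5 states, pigeonhole forces a repeat within the first 5 steps.)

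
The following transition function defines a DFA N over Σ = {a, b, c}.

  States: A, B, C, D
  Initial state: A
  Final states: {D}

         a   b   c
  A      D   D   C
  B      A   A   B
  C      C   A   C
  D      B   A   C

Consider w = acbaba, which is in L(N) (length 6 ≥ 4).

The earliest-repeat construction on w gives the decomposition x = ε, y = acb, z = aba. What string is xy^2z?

xy^2z = ε·acb·acb·aba = acbacbaba.
Reading y = acb takes N from A back to A, so after x·y·y the machine is still in A, and z then leads to the accepting state D. Hence acbacbaba ∈ L(N).

acbacbaba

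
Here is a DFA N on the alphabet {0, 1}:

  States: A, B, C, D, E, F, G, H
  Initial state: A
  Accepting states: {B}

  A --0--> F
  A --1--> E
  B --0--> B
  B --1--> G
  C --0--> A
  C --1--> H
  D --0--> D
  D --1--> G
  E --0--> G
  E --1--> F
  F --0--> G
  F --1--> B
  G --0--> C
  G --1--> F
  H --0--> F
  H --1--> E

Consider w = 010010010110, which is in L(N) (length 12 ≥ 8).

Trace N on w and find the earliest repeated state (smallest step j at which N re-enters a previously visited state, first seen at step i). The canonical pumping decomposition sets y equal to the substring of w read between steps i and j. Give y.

State sequence: A -0-> F -1-> B -0-> B -0-> B -1-> G -0-> C -0-> A -1-> E -0-> G -1-> F -1-> B -0-> B
First repeat at step 3: B was already visited.

So i = 2, j = 3, giving x = w[0:2] = 01, y = w[2:3] = 0, z = w[3:12] = 010010110.
Check: |xy| = 3 ≤ 8 and |y| = 1 ≥ 1. Reading y takes N from B back to B, so every xyⁱz is accepted.
With |Q| = 8, pigeonhole forces a state repeat no later than step 8; the substring read between the first and second visits to that state can be pumped.

0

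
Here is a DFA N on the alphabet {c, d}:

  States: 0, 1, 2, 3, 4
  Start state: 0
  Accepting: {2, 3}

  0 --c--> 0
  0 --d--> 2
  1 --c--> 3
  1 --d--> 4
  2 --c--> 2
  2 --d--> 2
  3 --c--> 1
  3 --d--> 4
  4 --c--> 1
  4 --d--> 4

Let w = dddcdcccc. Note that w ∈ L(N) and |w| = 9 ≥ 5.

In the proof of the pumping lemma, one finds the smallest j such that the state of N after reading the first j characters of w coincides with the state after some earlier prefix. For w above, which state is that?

State sequence: 0 -d-> 2 -d-> 2 -d-> 2 -c-> 2 -d-> 2 -c-> 2 -c-> 2 -c-> 2 -c-> 2
First repeat at step 2: 2 was already visited.

The earliest repeat is at step j = 2: N is in 2, which it already visited at step i = 1.
Pumping length from the standard proof: p = 5 (the number of states). The repeated state found above gives |xy| = j ≤ 5 and |y| = j − i ≥ 1.

2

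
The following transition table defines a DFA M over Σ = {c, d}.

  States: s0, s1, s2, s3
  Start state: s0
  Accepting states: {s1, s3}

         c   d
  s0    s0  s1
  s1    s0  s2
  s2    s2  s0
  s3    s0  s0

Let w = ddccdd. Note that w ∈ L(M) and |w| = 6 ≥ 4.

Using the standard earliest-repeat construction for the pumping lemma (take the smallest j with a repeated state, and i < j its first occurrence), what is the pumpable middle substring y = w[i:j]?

Run of M on w = d d c c d d:
  step 0: s0  (start)
  step 1: s1  (read d: s0→s1)
  step 2: s2  (read d: s1→s2)
  step 3: s2  (read c: s2→s2)   ← first repeat (s2 seen earlier)
  step 4: s2  (read c: s2→s2)
  step 5: s0  (read d: s2→s0)
  step 6: s1  (read d: s0→s1)

So i = 2, j = 3, giving x = w[0:2] = dd, y = w[2:3] = c, z = w[3:6] = cdd.
Check: |xy| = 3 ≤ 4 and |y| = 1 ≥ 1. Reading y takes M from s2 back to s2, so every xyⁱz is accepted.
The DFA has 4 states, so the proof of the pumping lemma guarantees a repeated state among the first 4+1 visited; the segment between the two visits is the pumpable y.

c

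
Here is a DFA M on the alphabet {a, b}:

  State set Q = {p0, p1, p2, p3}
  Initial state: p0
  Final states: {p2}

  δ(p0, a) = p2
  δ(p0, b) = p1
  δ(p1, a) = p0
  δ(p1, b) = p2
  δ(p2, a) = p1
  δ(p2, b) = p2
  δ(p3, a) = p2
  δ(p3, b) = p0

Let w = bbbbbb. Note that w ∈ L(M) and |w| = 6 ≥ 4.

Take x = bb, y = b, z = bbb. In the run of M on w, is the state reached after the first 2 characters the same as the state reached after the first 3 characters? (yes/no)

Run of M on the first 3 characters of w = b b b:
  step 0: p0  (start)
  step 1: p1  (read b: p0→p1)
  step 2: p2  (read b: p1→p2)
  step 3: p2  (read b: p2→p2)

After x (step 2): p2. After xy (step 3): p2.
They match, so y = b drives M around a cycle from p2 back to itself; pumping y any number of times keeps M in p2 before reading z, and xyⁱz ∈ L(M) for every i ≥ 0.

yes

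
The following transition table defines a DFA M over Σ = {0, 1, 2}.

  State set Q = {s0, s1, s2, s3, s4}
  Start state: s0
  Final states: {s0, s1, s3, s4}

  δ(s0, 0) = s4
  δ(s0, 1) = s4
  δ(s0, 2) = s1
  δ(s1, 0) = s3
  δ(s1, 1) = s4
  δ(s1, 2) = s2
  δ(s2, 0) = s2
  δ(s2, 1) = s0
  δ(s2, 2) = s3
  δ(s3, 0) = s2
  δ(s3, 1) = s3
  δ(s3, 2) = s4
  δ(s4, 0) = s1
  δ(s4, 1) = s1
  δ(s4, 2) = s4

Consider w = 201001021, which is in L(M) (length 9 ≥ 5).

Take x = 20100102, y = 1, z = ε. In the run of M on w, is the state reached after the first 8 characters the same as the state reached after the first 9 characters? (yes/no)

Run of M on the first 9 characters of w = 2 0 1 0 0 1 0 2 1:
  step 0: s0  (start)
  step 1: s1  (read 2: s0→s1)
  step 2: s3  (read 0: s1→s3)
  step 3: s3  (read 1: s3→s3)
  step 4: s2  (read 0: s3→s2)
  step 5: s2  (read 0: s2→s2)
  step 6: s0  (read 1: s2→s0)
  step 7: s4  (read 0: s0→s4)
  step 8: s4  (read 2: s4→s4)
  step 9: s1  (read 1: s4→s1)

After x (step 8): s4. After xy (step 9): s1.
They differ (s4 ≠ s1), so y is not a cycle from the state after x; this split is not the one the pumping-lemma construction produces, and pumping y need not keep the string in L(M).

no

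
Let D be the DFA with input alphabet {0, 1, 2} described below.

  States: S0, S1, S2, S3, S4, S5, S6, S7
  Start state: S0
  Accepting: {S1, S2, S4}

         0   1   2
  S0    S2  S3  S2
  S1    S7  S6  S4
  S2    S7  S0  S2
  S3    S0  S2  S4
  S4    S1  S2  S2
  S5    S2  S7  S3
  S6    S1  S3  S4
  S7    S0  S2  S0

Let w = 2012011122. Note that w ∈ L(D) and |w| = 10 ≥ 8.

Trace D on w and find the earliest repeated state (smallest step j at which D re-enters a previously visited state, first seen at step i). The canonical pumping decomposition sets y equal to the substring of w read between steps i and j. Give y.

State sequence: S0 -2-> S2 -0-> S7 -1-> S2 -2-> S2 -0-> S7 -1-> S2 -1-> S0 -1-> S3 -2-> S4 -2-> S2
First repeat at step 3: S2 was already visited.

So i = 1, j = 3, giving x = w[0:1] = 2, y = w[1:3] = 01, z = w[3:10] = 2011122.
Check: |xy| = 3 ≤ 8 and |y| = 2 ≥ 1. Reading y takes D from S2 back to S2, so every xyⁱz is accepted.
The DFA has 8 states, so the proof of the pumping lemma guarantees a repeated state among the first 8+1 visited; the segment between the two visits is the pumpable y.

01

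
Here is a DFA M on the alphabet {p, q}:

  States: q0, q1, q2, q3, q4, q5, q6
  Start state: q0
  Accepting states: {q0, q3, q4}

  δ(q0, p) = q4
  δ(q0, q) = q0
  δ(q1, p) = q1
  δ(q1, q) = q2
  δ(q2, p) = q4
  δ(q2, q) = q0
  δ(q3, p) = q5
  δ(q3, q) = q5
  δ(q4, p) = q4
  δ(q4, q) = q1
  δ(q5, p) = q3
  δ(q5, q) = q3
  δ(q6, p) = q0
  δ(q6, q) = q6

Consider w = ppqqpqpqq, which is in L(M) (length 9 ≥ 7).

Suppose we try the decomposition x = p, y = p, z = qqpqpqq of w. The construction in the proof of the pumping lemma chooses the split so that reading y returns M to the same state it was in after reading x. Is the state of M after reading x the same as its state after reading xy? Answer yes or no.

yes

State sequence: q0 -p-> q4 -p-> q4

After x (step 1): q4. After xy (step 2): q4.
They match, so y = p drives M around a cycle from q4 back to itself; pumping y any number of times keeps M in q4 before reading z, and xyⁱz ∈ L(M) for every i ≥ 0.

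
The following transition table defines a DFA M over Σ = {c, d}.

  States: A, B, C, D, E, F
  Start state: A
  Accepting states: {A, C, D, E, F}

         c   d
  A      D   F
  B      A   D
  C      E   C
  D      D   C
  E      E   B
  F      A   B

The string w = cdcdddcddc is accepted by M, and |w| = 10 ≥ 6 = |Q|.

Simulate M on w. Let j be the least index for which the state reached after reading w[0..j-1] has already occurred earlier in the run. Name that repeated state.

D

State sequence: A -c-> D -d-> C -c-> E -d-> B -d-> D -d-> C -c-> E -d-> B -d-> D -c-> D
First repeat at step 5: D was already visited.

The earliest repeat is at step j = 5: M is in D, which it already visited at step i = 1.
Pumping length from the standard proof: p = 6 (the number of states). The repeated state found above gives |xy| = j ≤ 6 and |y| = j − i ≥ 1.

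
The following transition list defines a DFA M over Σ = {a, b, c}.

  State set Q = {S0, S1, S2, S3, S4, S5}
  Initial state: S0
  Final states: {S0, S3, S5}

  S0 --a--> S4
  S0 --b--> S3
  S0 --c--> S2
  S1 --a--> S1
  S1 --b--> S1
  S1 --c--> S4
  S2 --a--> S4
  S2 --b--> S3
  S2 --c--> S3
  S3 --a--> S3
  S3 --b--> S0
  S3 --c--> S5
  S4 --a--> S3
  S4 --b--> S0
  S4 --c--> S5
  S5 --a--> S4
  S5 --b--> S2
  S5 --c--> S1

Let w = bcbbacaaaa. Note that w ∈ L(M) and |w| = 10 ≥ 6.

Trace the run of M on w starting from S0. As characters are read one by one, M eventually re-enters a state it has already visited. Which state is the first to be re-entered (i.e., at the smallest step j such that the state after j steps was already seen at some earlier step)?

Run of M on w = b c b b a c a a a a:
  step 0: S0  (start)
  step 1: S3  (read b: S0→S3)
  step 2: S5  (read c: S3→S5)
  step 3: S2  (read b: S5→S2)
  step 4: S3  (read b: S2→S3)   ← first repeat (S3 seen earlier)
  step 5: S3  (read a: S3→S3)
  step 6: S5  (read c: S3→S5)
  step 7: S4  (read a: S5→S4)
  step 8: S3  (read a: S4→S3)
  step 9: S3  (read a: S3→S3)
  step 10: S3  (read a: S3→S3)

The earliest repeat is at step j = 4: M is in S3, which it already visited at step i = 1.

S3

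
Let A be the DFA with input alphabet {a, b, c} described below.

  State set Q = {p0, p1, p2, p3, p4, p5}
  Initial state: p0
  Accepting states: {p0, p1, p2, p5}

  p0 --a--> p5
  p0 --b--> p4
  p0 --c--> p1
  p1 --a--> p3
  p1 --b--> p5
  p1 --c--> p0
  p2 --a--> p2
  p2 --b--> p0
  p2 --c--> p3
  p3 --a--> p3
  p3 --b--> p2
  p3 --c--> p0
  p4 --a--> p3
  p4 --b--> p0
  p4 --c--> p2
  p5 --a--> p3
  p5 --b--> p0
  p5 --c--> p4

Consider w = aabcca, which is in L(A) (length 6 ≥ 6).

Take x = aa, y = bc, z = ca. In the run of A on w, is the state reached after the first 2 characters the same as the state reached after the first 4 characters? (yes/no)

yes

State sequence: p0 -a-> p5 -a-> p3 -b-> p2 -c-> p3

After x (step 2): p3. After xy (step 4): p3.
They match, so y = bc drives A around a cycle from p3 back to itself; pumping y any number of times keeps A in p3 before reading z, and xyⁱz ∈ L(A) for every i ≥ 0.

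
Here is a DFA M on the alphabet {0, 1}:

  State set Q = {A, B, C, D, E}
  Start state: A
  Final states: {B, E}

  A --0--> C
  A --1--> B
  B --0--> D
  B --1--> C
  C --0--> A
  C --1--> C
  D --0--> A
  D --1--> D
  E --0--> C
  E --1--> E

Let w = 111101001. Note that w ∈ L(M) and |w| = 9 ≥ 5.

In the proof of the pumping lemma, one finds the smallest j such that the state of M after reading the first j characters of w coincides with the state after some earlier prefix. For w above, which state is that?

C

State sequence: A -1-> B -1-> C -1-> C -1-> C -0-> A -1-> B -0-> D -0-> A -1-> B
First repeat at step 3: C was already visited.

The earliest repeat is at step j = 3: M is in C, which it already visited at step i = 2.
Pumping length from the standard proof: p = 5 (the number of states). The repeated state found above gives |xy| = j ≤ 5 and |y| = j − i ≥ 1.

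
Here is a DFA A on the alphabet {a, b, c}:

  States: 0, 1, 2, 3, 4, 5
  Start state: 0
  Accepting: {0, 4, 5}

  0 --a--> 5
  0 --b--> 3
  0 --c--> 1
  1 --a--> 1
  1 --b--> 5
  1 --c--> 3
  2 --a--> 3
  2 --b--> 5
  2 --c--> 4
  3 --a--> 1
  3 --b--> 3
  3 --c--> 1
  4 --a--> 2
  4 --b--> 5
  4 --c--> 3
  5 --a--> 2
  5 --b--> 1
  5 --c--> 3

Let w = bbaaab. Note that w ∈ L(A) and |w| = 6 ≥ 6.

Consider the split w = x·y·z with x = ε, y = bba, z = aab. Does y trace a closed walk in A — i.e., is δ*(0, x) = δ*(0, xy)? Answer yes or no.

no

State sequence: 0 -b-> 3 -b-> 3 -a-> 1

After x (step 0): 0. After xy (step 3): 1.
They differ (0 ≠ 1), so y is not a cycle from the state after x; this split is not the one the pumping-lemma construction produces, and pumping y need not keep the string in L(A).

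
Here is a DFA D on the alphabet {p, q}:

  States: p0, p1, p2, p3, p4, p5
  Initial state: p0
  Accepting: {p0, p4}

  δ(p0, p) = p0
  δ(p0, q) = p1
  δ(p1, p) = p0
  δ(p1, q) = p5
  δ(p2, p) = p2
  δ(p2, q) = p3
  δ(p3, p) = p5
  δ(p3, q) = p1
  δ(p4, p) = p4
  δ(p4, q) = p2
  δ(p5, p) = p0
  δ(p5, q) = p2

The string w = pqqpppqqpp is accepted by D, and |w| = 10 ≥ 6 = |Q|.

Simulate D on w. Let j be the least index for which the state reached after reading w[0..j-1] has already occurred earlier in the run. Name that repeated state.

State sequence: p0 -p-> p0 -q-> p1 -q-> p5 -p-> p0 -p-> p0 -p-> p0 -q-> p1 -q-> p5 -p-> p0 -p-> p0
First repeat at step 1: p0 was already visited.

The earliest repeat is at step j = 1: D is in p0, which it already visited at step i = 0.
Since D has 6 states, any run of length ≥ 6 visits 6+1 states, so by pigeonhole some state repeats within the first 6 steps — that repeat gives the pumpable loop.

p0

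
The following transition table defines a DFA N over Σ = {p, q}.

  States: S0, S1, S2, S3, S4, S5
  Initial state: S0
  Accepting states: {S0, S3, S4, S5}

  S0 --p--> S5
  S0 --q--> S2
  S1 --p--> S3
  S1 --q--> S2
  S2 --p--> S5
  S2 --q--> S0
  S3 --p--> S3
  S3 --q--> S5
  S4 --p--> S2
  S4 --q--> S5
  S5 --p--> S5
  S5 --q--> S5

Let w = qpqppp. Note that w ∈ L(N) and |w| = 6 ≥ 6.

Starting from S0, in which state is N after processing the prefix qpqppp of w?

State sequence: S0 -q-> S2 -p-> S5 -q-> S5 -p-> S5 -p-> S5 -p-> S5

After reading 6 characters, N is in state S5.
(This kind of state-tracing is the core of the pumping-lemma construction: with 6 states, pigeonhole forces a repeat within the first 6 steps.)

S5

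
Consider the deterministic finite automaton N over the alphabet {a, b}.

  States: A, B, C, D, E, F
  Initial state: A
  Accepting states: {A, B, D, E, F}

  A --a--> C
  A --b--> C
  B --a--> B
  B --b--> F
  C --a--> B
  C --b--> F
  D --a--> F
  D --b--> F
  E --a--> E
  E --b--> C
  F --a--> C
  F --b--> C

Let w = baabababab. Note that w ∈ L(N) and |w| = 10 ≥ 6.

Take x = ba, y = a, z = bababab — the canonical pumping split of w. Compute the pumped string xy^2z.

baaabababab

xy^2z = ba·a·a·bababab = baaabababab.
Reading y = a takes N from B back to B, so after x·y·y the machine is still in B, and z then leads to the accepting state F. Hence baaabababab ∈ L(N).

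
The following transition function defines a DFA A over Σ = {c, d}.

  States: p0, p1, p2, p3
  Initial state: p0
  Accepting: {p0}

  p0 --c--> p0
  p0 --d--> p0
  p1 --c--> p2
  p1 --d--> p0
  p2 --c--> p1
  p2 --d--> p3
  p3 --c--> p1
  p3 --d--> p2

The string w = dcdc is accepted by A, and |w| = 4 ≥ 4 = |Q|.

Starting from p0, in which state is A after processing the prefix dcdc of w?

p0

Run of A on the first 4 characters of w = d c d c:
  step 0: p0  (start)
  step 1: p0  (read d: p0→p0)
  step 2: p0  (read c: p0→p0)
  step 3: p0  (read d: p0→p0)
  step 4: p0  (read c: p0→p0)

After reading 4 characters, A is in state p0.
(This kind of state-tracing is the core of the pumping-lemma construction: with 4 states, pigeonhole forces a repeat within the first 4 steps.)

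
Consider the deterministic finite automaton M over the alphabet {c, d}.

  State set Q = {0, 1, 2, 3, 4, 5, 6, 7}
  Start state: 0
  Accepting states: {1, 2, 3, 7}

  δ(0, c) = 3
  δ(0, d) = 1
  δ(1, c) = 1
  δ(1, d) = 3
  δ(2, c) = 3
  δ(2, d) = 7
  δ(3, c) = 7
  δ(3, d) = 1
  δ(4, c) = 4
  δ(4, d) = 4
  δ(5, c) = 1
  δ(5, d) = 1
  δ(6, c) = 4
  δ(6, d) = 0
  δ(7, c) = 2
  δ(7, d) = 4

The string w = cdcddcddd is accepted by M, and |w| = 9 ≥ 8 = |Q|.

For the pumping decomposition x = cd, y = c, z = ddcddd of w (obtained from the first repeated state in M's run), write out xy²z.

xy^2z = cd·c·c·ddcddd = cdccddcddd.
Reading y = c takes M from 1 back to 1, so after x·y·y the machine is still in 1, and z then leads to the accepting state 3. Hence cdccddcddd ∈ L(M).

cdccddcddd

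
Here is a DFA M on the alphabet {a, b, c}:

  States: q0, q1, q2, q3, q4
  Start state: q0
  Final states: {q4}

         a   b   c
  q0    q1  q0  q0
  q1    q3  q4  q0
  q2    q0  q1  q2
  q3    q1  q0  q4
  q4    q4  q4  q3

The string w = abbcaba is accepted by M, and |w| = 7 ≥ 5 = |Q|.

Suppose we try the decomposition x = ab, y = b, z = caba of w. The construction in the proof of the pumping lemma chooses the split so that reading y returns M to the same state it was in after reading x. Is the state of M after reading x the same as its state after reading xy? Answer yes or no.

yes

Run of M on the first 3 characters of w = a b b:
  step 0: q0  (start)
  step 1: q1  (read a: q0→q1)
  step 2: q4  (read b: q1→q4)
  step 3: q4  (read b: q4→q4)

After x (step 2): q4. After xy (step 3): q4.
They match, so y = b drives M around a cycle from q4 back to itself; pumping y any number of times keeps M in q4 before reading z, and xyⁱz ∈ L(M) for every i ≥ 0.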